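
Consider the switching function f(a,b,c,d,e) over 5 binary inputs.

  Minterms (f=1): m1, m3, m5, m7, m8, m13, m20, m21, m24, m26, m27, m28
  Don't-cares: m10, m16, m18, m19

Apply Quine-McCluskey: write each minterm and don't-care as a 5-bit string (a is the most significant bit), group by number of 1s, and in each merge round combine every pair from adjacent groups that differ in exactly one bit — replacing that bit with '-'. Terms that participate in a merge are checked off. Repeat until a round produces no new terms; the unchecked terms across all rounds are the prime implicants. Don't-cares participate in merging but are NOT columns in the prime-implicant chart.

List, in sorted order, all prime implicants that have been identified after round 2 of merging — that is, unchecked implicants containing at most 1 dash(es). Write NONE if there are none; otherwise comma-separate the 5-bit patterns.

-0011, -0101, 0-101, 1010-

size-2^0 implicants → 00001(✓)  00011(✓)  00101(✓)  00111(✓)  01000(✓)  01010(✓)  01101(✓)  10000(✓)  10010(✓)  10011(✓)  10100(✓)  10101(✓)  11000(✓)  11010(✓)  11011(✓)  11100(✓)
size-2^1 implicants → -0011  -0101  -1000(✓)  -1010(✓)  0-101  00-01(✓)  00-11(✓)  000-1(✓)  001-1(✓)  010-0(✓)  1-000(✓)  1-010(✓)  1-011(✓)  1-100(✓)  10-00(✓)  100-0(✓)  1001-(✓)  1010-  11-00(✓)  110-0(✓)  1101-(✓)
size-2^2 implicants → -10-0  00--1  1--00  1-0-0  1-01-
Unchecked terms (primes): -0011, -0101, -10-0, 0-101, 00--1, 1--00, 1-0-0, 1-01-, 1010-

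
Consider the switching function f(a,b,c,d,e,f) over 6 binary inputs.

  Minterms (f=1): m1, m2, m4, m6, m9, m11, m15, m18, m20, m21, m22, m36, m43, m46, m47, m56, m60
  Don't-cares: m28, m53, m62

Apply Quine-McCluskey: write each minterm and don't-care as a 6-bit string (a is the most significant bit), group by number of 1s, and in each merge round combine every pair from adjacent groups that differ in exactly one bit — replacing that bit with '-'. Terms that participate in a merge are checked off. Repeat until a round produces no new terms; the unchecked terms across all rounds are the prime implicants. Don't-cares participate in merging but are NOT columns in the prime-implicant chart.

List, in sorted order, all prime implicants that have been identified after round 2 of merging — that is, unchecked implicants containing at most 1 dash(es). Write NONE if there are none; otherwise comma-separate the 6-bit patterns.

Round 0: 000001✓ 000010✓ 000100✓ 000110✓ 001001✓ 001011✓ 001111✓ 010010✓ 010100✓ 010101✓ 010110✓ 011100✓ 100100✓ 101011✓ 101110✓ 101111✓ 110101✓ 111000✓ 111100✓ 111110✓
Round 1: -00100 -01011✓ -01111✓ -10101 -11100 0-0010✓ 0-0100✓ 0-0110✓ 00-001 000-10✓ 0001-0✓ 001-11✓ 0010-1 01-100 010-10✓ 0101-0✓ 01010- 1-1110 101-11✓ 10111- 111-00 1111-0
Round 2: -01-11 0-0-10 0-01-0
PIs = {-00100, -01-11, -10101, -11100, 0-0-10, 0-01-0, 00-001, 0010-1, 01-100, 01010-, 1-1110, 10111-, 111-00, 1111-0}

-00100, -10101, -11100, 00-001, 0010-1, 01-100, 01010-, 1-1110, 10111-, 111-00, 1111-0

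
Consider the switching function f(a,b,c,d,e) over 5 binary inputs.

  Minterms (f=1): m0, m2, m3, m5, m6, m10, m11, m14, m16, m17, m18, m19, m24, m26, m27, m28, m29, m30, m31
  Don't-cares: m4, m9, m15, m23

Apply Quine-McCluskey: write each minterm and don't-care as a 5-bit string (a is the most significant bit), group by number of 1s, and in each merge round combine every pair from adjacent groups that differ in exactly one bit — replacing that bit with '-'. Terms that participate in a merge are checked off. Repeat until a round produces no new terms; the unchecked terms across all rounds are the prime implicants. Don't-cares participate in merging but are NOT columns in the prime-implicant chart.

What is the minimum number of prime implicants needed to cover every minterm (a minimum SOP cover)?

7

[col 0] 00000*, 00010*, 00011*, 00100*, 00101*, 00110*, 01001*, 01010*, 01011*, 01110*, 01111*, 10000*, 10001*, 10010*, 10011*, 10111*, 11000*, 11010*, 11011*, 11100*, 11101*, 11110*, 11111*
[col 1] -0000*, -0010*, -0011*, -1010*, -1011*, -1110*, -1111*, 0-010*, 0-011*, 0-110*, 00-00*, 00-10*, 000-0*, 0001-*, 001-0*, 0010-, 01-10*, 01-11*, 010-1, 0101-*, 0111-*, 1-000*, 1-010*, 1-011*, 1-111*, 10-11*, 100-0*, 100-1*, 1000-*, 1001-*, 11-00*, 11-10*, 11-11*, 110-0*, 1101-*, 111-0*, 111-1*, 1110-*, 1111-*
[col 2] --010*, --011*, -00-0, -001-*, -1-10*, -1-11*, -101-*, -111-*, 0--10, 0-01-*, 00--0, 01-1-*, 1--11, 1-0-0, 1-01-*, 100--, 11--0, 11-1-*, 111--
[col 3] --01-, -1-1-
Prime implicants: --01-, -00-0, -1-1-, 0--10, 00--0, 0010-, 010-1, 1--11, 1-0-0, 100--, 11--0, 111--
PI chart (minterm → PIs covering it):
  0 | -00-0,00--0
  2 | --01-,-00-0,0--10,00--0
  3 | --01-  (sole → essential)
  5 | 0010-  (sole → essential)
  6 | 0--10,00--0
  10 | --01-,-1-1-,0--10
  11 | --01-,-1-1-,010-1
  14 | -1-1-,0--10
  16 | -00-0,1-0-0,100--
  17 | 100--  (sole → essential)
  18 | --01-,-00-0,1-0-0,100--
  19 | --01-,1--11,100--
  24 | 1-0-0,11--0
  26 | --01-,-1-1-,1-0-0,11--0
  27 | --01-,-1-1-,1--11
  28 | 11--0,111--
  29 | 111--  (sole → essential)
  30 | -1-1-,11--0,111--
  31 | -1-1-,1--11,111--
Essential prime implicants: --01-, 0010-, 100--, 111--
Petrick residual → -00-0, 0--10, 1-0-0
Minimum SOP uses 7 PIs: c'd + b'c'e' + a'de' + a'b'cd' + ac'e' + ab'c' + abc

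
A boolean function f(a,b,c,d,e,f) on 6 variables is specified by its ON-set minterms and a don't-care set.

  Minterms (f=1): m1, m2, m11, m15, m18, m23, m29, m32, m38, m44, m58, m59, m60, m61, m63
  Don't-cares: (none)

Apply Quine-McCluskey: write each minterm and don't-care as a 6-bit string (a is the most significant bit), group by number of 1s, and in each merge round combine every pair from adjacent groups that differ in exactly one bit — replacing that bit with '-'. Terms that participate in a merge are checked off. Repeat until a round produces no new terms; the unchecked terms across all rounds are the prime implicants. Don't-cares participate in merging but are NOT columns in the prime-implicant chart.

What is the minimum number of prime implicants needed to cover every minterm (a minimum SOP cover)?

[col 0] 000001, 000010*, 001011*, 001111*, 010010*, 010111, 011101*, 100000, 100110, 101100*, 111010*, 111011*, 111100*, 111101*, 111111*
[col 1] -11101, 0-0010, 001-11, 1-1100, 111-11, 11101-, 1111-1, 11110-
Prime implicants: -11101, 0-0010, 000001, 001-11, 010111, 1-1100, 100000, 100110, 111-11, 11101-, 1111-1, 11110-
PI chart (minterm → PIs covering it):
  1 | 000001  (sole → essential)
  2 | 0-0010  (sole → essential)
  11 | 001-11  (sole → essential)
  15 | 001-11  (sole → essential)
  18 | 0-0010  (sole → essential)
  23 | 010111  (sole → essential)
  29 | -11101  (sole → essential)
  32 | 100000  (sole → essential)
  38 | 100110  (sole → essential)
  44 | 1-1100  (sole → essential)
  58 | 11101-  (sole → essential)
  59 | 111-11,11101-
  60 | 1-1100,11110-
  61 | -11101,1111-1,11110-
  63 | 111-11,1111-1
Essential prime implicants: -11101, 0-0010, 000001, 001-11, 010111, 1-1100, 100000, 100110, 11101-
Petrick residual → 111-11
Minimum SOP uses 10 PIs: bcde'f + a'c'd'ef' + a'b'c'd'e'f + a'b'cef + a'bc'def + acde'f' + ab'c'd'e'f' + ab'c'def' + abcef + abcd'e

10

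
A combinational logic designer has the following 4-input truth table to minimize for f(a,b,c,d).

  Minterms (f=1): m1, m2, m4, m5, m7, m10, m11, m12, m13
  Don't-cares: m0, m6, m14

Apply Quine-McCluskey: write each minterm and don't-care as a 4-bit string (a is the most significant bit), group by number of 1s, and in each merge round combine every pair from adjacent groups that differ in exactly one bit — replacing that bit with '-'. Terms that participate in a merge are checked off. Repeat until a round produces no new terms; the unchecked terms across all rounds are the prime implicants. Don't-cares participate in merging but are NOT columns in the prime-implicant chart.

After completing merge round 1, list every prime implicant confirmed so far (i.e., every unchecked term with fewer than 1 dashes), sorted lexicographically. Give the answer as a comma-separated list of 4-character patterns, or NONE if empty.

size-2^0 implicants → 0000(✓)  0001(✓)  0010(✓)  0100(✓)  0101(✓)  0110(✓)  0111(✓)  1010(✓)  1011(✓)  1100(✓)  1101(✓)  1110(✓)
size-2^1 implicants → -010(✓)  -100(✓)  -101(✓)  -110(✓)  0-00(✓)  0-01(✓)  0-10(✓)  00-0(✓)  000-(✓)  01-0(✓)  01-1(✓)  010-(✓)  011-(✓)  1-10(✓)  101-  11-0(✓)  110-(✓)
size-2^2 implicants → --10  -1-0  -10-  0--0  0-0-  01--
Unchecked terms (primes): --10, -1-0, -10-, 0--0, 0-0-, 01--, 101-

NONE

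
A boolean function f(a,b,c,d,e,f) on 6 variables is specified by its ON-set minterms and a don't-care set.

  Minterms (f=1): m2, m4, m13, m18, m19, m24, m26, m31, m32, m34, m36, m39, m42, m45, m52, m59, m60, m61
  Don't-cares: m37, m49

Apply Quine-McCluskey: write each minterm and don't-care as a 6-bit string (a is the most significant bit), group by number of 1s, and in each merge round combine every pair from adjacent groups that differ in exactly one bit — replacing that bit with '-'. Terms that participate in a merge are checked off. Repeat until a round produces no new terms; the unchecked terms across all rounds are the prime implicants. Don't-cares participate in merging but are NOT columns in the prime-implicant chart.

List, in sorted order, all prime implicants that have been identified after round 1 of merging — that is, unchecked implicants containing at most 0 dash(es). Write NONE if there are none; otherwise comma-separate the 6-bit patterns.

[col 0] 000010*, 000100*, 001101*, 010010*, 010011*, 011000*, 011010*, 011111, 100000*, 100010*, 100100*, 100101*, 100111*, 101010*, 101101*, 110001, 110100*, 111011, 111100*, 111101*
[col 1] -00010, -00100, -01101, 0-0010, 01-010, 01001-, 0110-0, 1-0100, 1-1101, 10-010, 10-101, 100-00, 1000-0, 1001-1, 10010-, 11-100, 11110-
Prime implicants: -00010, -00100, -01101, 0-0010, 01-010, 01001-, 0110-0, 011111, 1-0100, 1-1101, 10-010, 10-101, 100-00, 1000-0, 1001-1, 10010-, 11-100, 110001, 111011, 11110-

011111, 110001, 111011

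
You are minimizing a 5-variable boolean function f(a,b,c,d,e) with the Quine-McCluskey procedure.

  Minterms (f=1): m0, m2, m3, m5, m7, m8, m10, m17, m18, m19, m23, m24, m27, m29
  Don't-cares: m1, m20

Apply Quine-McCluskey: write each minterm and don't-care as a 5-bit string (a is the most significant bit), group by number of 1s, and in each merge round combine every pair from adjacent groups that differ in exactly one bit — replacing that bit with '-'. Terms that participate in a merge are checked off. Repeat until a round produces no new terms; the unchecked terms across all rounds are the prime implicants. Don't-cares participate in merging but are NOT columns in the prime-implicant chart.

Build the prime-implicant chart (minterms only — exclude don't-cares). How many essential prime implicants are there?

8

Round 0: 00000✓ 00001✓ 00010✓ 00011✓ 00101✓ 00111✓ 01000✓ 01010✓ 10001✓ 10010✓ 10011✓ 10100 10111✓ 11000✓ 11011✓ 11101
Round 1: -0001✓ -0010✓ -0011✓ -0111✓ -1000 0-000✓ 0-010✓ 00-01✓ 00-11✓ 000-0✓ 000-1✓ 0000-✓ 0001-✓ 001-1✓ 010-0✓ 1-011 10-11✓ 100-1✓ 1001-✓
Round 2: -0-11 -00-1 -001- 0-0-0 00--1 000--
PIs = {-0-11, -00-1, -001-, -1000, 0-0-0, 00--1, 000--, 1-011, 10100, 11101}
Coverage chart:
  m0: 0-0-0,000--
  m2: -001-,0-0-0,000--
  m3: -0-11,-00-1,-001-,00--1,000--
  m5: 00--1 ←essential
  m7: -0-11,00--1
  m8: -1000,0-0-0
  m10: 0-0-0 ←essential
  m17: -00-1 ←essential
  m18: -001- ←essential
  m19: -0-11,-00-1,-001-,1-011
  m23: -0-11 ←essential
  m24: -1000 ←essential
  m27: 1-011 ←essential
  m29: 11101 ←essential
Essential: -0-11, -00-1, -001-, -1000, 0-0-0, 00--1, 1-011, 11101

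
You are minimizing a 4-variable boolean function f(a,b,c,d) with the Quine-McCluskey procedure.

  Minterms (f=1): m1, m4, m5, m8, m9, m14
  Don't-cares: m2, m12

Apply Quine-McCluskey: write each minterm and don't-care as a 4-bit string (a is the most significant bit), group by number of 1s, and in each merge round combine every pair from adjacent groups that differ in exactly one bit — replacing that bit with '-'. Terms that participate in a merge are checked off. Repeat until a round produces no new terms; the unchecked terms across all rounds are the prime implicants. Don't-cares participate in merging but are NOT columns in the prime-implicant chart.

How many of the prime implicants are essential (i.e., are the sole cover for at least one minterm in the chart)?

1

size-2^0 implicants → 0001(✓)  0010  0100(✓)  0101(✓)  1000(✓)  1001(✓)  1100(✓)  1110(✓)
size-2^1 implicants → -001  -100  0-01  010-  1-00  100-  11-0
Unchecked terms (primes): -001, -100, 0-01, 0010, 010-, 1-00, 100-, 11-0
Minterm coverage:
  m1 ⊆ -001,0-01
  m4 ⊆ -100,010-
  m5 ⊆ 0-01,010-
  m8 ⊆ 1-00,100-
  m9 ⊆ -001,100-
  m14 ⊆ 11-0 [E]
E = {11-0}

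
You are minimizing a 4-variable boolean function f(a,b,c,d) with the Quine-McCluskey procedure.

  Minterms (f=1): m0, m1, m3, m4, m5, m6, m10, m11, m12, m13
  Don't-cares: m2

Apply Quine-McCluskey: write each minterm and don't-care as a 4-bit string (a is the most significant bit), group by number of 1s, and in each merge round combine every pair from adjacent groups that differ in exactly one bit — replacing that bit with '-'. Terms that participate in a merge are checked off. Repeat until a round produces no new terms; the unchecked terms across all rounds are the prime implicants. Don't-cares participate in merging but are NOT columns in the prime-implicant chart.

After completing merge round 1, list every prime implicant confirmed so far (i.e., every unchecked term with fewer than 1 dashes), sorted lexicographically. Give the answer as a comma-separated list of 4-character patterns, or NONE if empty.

NONE

Round 0: 0000✓ 0001✓ 0010✓ 0011✓ 0100✓ 0101✓ 0110✓ 1010✓ 1011✓ 1100✓ 1101✓
Round 1: -010✓ -011✓ -100✓ -101✓ 0-00✓ 0-01✓ 0-10✓ 00-0✓ 00-1✓ 000-✓ 001-✓ 01-0✓ 010-✓ 101-✓ 110-✓
Round 2: -01- -10- 0--0 0-0- 00--
PIs = {-01-, -10-, 0--0, 0-0-, 00--}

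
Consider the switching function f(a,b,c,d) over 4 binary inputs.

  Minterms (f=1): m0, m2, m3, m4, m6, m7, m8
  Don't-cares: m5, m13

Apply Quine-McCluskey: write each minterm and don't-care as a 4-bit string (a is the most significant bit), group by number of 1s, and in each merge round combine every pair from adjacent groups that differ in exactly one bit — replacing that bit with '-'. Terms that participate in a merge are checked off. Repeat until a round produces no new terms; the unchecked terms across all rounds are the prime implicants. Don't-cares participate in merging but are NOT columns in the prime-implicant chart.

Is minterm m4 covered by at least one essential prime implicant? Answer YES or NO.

NO

size-2^0 implicants → 0000(✓)  0010(✓)  0011(✓)  0100(✓)  0101(✓)  0110(✓)  0111(✓)  1000(✓)  1101(✓)
size-2^1 implicants → -000  -101  0-00(✓)  0-10(✓)  0-11(✓)  00-0(✓)  001-(✓)  01-0(✓)  01-1(✓)  010-(✓)  011-(✓)
size-2^2 implicants → 0--0  0-1-  01--
Unchecked terms (primes): -000, -101, 0--0, 0-1-, 01--
Minterm coverage:
  m0 ⊆ -000,0--0
  m2 ⊆ 0--0,0-1-
  m3 ⊆ 0-1- [E]
  m4 ⊆ 0--0,01--
  m6 ⊆ 0--0,0-1-,01--
  m7 ⊆ 0-1-,01--
  m8 ⊆ -000 [E]
E = {-000, 0-1-}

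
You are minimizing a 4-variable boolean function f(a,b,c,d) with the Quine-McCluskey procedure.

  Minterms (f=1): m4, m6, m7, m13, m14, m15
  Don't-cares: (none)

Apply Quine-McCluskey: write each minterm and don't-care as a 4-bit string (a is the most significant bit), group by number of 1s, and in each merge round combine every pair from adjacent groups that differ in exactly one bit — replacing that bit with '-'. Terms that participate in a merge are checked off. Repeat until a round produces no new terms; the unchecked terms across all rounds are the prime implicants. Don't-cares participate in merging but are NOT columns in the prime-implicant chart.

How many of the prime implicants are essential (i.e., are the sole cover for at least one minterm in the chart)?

[col 0] 0100*, 0110*, 0111*, 1101*, 1110*, 1111*
[col 1] -110*, -111*, 01-0, 011-*, 11-1, 111-*
[col 2] -11-
Prime implicants: -11-, 01-0, 11-1
PI chart (minterm → PIs covering it):
  4 | 01-0  (sole → essential)
  6 | -11-,01-0
  7 | -11-  (sole → essential)
  13 | 11-1  (sole → essential)
  14 | -11-  (sole → essential)
  15 | -11-,11-1
Essential prime implicants: -11-, 01-0, 11-1

3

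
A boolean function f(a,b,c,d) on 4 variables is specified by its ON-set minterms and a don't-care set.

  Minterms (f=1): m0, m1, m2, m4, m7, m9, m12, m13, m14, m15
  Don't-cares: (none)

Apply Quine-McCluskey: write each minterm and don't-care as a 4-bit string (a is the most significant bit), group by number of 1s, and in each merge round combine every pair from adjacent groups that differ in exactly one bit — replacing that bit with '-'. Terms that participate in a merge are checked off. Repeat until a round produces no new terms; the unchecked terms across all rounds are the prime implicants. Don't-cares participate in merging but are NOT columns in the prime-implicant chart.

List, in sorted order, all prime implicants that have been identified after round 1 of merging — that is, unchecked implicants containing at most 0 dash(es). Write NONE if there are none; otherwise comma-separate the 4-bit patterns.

NONE

[col 0] 0000*, 0001*, 0010*, 0100*, 0111*, 1001*, 1100*, 1101*, 1110*, 1111*
[col 1] -001, -100, -111, 0-00, 00-0, 000-, 1-01, 11-0*, 11-1*, 110-*, 111-*
[col 2] 11--
Prime implicants: -001, -100, -111, 0-00, 00-0, 000-, 1-01, 11--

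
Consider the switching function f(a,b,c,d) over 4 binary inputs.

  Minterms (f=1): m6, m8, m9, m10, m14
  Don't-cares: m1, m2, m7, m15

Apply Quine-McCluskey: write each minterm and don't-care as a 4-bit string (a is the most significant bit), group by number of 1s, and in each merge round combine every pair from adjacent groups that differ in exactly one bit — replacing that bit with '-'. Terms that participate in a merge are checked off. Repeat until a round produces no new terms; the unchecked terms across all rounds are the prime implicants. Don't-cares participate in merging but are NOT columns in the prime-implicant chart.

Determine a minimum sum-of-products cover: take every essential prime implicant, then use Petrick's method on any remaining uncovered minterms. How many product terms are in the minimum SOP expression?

Round 0: 0001✓ 0010✓ 0110✓ 0111✓ 1000✓ 1001✓ 1010✓ 1110✓ 1111✓
Round 1: -001 -010✓ -110✓ -111✓ 0-10✓ 011-✓ 1-10✓ 10-0 100- 111-✓
Round 2: --10 -11-
PIs = {--10, -001, -11-, 10-0, 100-}
Coverage chart:
  m6: --10,-11-
  m8: 10-0,100-
  m9: -001,100-
  m10: --10,10-0
  m14: --10,-11-
(no essential prime implicants)
Petrick residual → --10, 100-
Min cover (2 terms): cd' + ab'c'

2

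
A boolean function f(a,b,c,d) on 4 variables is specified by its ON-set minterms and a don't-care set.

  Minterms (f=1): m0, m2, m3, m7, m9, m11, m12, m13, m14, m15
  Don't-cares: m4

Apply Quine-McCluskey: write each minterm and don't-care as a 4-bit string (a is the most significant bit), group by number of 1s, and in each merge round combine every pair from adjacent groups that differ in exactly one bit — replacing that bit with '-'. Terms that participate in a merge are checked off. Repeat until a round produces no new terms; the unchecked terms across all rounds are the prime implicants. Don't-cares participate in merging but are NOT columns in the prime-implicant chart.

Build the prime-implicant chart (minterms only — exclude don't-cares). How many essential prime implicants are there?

[col 0] 0000*, 0010*, 0011*, 0100*, 0111*, 1001*, 1011*, 1100*, 1101*, 1110*, 1111*
[col 1] -011*, -100, -111*, 0-00, 0-11*, 00-0, 001-, 1-01*, 1-11*, 10-1*, 11-0*, 11-1*, 110-*, 111-*
[col 2] --11, 1--1, 11--
Prime implicants: --11, -100, 0-00, 00-0, 001-, 1--1, 11--
PI chart (minterm → PIs covering it):
  0 | 0-00,00-0
  2 | 00-0,001-
  3 | --11,001-
  7 | --11  (sole → essential)
  9 | 1--1  (sole → essential)
  11 | --11,1--1
  12 | -100,11--
  13 | 1--1,11--
  14 | 11--  (sole → essential)
  15 | --11,1--1,11--
Essential prime implicants: --11, 1--1, 11--

3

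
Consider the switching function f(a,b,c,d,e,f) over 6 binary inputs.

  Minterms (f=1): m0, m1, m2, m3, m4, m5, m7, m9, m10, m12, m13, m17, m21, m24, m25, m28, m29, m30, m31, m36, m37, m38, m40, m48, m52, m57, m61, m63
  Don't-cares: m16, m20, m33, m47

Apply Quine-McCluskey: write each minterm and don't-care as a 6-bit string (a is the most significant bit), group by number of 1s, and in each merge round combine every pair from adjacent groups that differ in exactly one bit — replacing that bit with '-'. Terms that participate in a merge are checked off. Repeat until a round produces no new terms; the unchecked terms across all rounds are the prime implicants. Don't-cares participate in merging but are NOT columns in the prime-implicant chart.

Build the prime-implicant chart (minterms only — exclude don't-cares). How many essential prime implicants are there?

size-2^0 implicants → 000000(✓)  000001(✓)  000010(✓)  000011(✓)  000100(✓)  000101(✓)  000111(✓)  001001(✓)  001010(✓)  001100(✓)  001101(✓)  010000(✓)  010001(✓)  010100(✓)  010101(✓)  011000(✓)  011001(✓)  011100(✓)  011101(✓)  011110(✓)  011111(✓)  100001(✓)  100100(✓)  100101(✓)  100110(✓)  101000  101111(✓)  110000(✓)  110100(✓)  111001(✓)  111101(✓)  111111(✓)
size-2^1 implicants → -00001(✓)  -00100(✓)  -00101(✓)  -10000(✓)  -10100(✓)  -11001(✓)  -11101(✓)  -11111(✓)  0-0000(✓)  0-0001(✓)  0-0100(✓)  0-0101(✓)  0-1001(✓)  0-1100(✓)  0-1101(✓)  00-001(✓)  00-010  00-100(✓)  00-101(✓)  000-00(✓)  000-01(✓)  000-11(✓)  0000-0(✓)  0000-1(✓)  00000-(✓)  00001-(✓)  0001-1(✓)  00010-(✓)  001-01(✓)  00110-(✓)  01-000(✓)  01-001(✓)  01-100(✓)  01-101(✓)  010-00(✓)  010-01(✓)  01000-(✓)  01010-(✓)  011-00(✓)  011-01(✓)  01100-(✓)  0111-0(✓)  0111-1(✓)  01110-(✓)  01111-(✓)  1-0100(✓)  1-1111  100-01(✓)  1001-0  10010-(✓)  110-00(✓)  111-01(✓)  1111-1(✓)
size-2^2 implicants → --0100  -00-01  -0010-  -10-00  -11-01  -111-1  0--001(✓)  0--100(✓)  0--101(✓)  0-0-00(✓)  0-0-01(✓)  0-000-(✓)  0-010-(✓)  0-1-01(✓)  0-110-(✓)  00--01(✓)  00-10-(✓)  000--1  000-0-(✓)  0000--  01--00(✓)  01--01(✓)  01-00-(✓)  01-10-(✓)  010-0-(✓)  011-0-(✓)  0111--
size-2^3 implicants → 0---01  0--10-  0-0-0-  01--0-
Unchecked terms (primes): --0100, -00-01, -0010-, -10-00, -11-01, -111-1, 0---01, 0--10-, 0-0-0-, 00-010, 000--1, 0000--, 01--0-, 0111--, 1-1111, 1001-0, 101000
Minterm coverage:
  m0 ⊆ 0-0-0-,0000--
  m1 ⊆ -00-01,0---01,0-0-0-,000--1,0000--
  m2 ⊆ 00-010,0000--
  m3 ⊆ 000--1,0000--
  m4 ⊆ --0100,-0010-,0--10-,0-0-0-
  m5 ⊆ -00-01,-0010-,0---01,0--10-,0-0-0-,000--1
  m7 ⊆ 000--1 [E]
  m9 ⊆ 0---01 [E]
  m10 ⊆ 00-010 [E]
  m12 ⊆ 0--10- [E]
  m13 ⊆ 0---01,0--10-
  m17 ⊆ 0---01,0-0-0-,01--0-
  m21 ⊆ 0---01,0--10-,0-0-0-,01--0-
  m24 ⊆ 01--0- [E]
  m25 ⊆ -11-01,0---01,01--0-
  m28 ⊆ 0--10-,01--0-,0111--
  m29 ⊆ -11-01,-111-1,0---01,0--10-,01--0-,0111--
  m30 ⊆ 0111-- [E]
  m31 ⊆ -111-1,0111--
  m36 ⊆ --0100,-0010-,1001-0
  m37 ⊆ -00-01,-0010-
  m38 ⊆ 1001-0 [E]
  m40 ⊆ 101000 [E]
  m48 ⊆ -10-00 [E]
  m52 ⊆ --0100,-10-00
  m57 ⊆ -11-01 [E]
  m61 ⊆ -11-01,-111-1
  m63 ⊆ -111-1,1-1111
E = {-10-00, -11-01, 0---01, 0--10-, 00-010, 000--1, 01--0-, 0111--, 1001-0, 101000}

10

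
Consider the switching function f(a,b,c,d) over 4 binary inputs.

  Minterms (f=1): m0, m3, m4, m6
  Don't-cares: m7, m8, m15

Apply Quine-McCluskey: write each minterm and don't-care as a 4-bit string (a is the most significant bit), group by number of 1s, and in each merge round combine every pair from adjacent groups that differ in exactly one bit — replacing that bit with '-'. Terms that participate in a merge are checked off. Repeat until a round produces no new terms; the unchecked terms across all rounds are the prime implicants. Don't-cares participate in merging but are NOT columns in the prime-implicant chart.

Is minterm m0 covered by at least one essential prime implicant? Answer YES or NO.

Round 0: 0000✓ 0011✓ 0100✓ 0110✓ 0111✓ 1000✓ 1111✓
Round 1: -000 -111 0-00 0-11 01-0 011-
PIs = {-000, -111, 0-00, 0-11, 01-0, 011-}
Coverage chart:
  m0: -000,0-00
  m3: 0-11 ←essential
  m4: 0-00,01-0
  m6: 01-0,011-
Essential: 0-11

NO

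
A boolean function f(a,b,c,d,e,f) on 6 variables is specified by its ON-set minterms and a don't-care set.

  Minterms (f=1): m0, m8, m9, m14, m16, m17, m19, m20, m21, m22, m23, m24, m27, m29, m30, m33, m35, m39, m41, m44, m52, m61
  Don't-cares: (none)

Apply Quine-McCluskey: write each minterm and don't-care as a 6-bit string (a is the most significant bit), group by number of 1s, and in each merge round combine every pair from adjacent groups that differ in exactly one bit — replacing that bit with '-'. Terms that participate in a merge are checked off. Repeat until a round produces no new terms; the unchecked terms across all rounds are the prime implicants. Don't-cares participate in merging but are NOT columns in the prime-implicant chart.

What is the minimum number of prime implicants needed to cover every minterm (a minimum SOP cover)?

size-2^0 implicants → 000000(✓)  001000(✓)  001001(✓)  001110(✓)  010000(✓)  010001(✓)  010011(✓)  010100(✓)  010101(✓)  010110(✓)  010111(✓)  011000(✓)  011011(✓)  011101(✓)  011110(✓)  100001(✓)  100011(✓)  100111(✓)  101001(✓)  101100  110100(✓)  111101(✓)
size-2^1 implicants → -01001  -10100  -11101  0-0000(✓)  0-1000(✓)  0-1110  00-000(✓)  00100-  01-000(✓)  01-011  01-101  01-110  010-00(✓)  010-01(✓)  010-11(✓)  0100-1(✓)  01000-(✓)  0101-0(✓)  0101-1(✓)  01010-(✓)  01011-(✓)  10-001  100-11  1000-1
size-2^2 implicants → 0--000  010--1  010-0-  0101--
Unchecked terms (primes): -01001, -10100, -11101, 0--000, 0-1110, 00100-, 01-011, 01-101, 01-110, 010--1, 010-0-, 0101--, 10-001, 100-11, 1000-1, 101100
Minterm coverage:
  m0 ⊆ 0--000 [E]
  m8 ⊆ 0--000,00100-
  m9 ⊆ -01001,00100-
  m14 ⊆ 0-1110 [E]
  m16 ⊆ 0--000,010-0-
  m17 ⊆ 010--1,010-0-
  m19 ⊆ 01-011,010--1
  m20 ⊆ -10100,010-0-,0101--
  m21 ⊆ 01-101,010--1,010-0-,0101--
  m22 ⊆ 01-110,0101--
  m23 ⊆ 010--1,0101--
  m24 ⊆ 0--000 [E]
  m27 ⊆ 01-011 [E]
  m29 ⊆ -11101,01-101
  m30 ⊆ 0-1110,01-110
  m33 ⊆ 10-001,1000-1
  m35 ⊆ 100-11,1000-1
  m39 ⊆ 100-11 [E]
  m41 ⊆ -01001,10-001
  m44 ⊆ 101100 [E]
  m52 ⊆ -10100 [E]
  m61 ⊆ -11101 [E]
E = {-10100, -11101, 0--000, 0-1110, 01-011, 100-11, 101100}
Petrick residual → -01001, 01-110, 010--1, 10-001
Cover = b'cd'e'f + bc'de'f' + bcde'f + a'd'e'f' + a'cdef' + a'bd'ef + a'bdef' + a'bc'f + ab'd'e'f + ab'c'ef + ab'cde'f'  |cover|=11

11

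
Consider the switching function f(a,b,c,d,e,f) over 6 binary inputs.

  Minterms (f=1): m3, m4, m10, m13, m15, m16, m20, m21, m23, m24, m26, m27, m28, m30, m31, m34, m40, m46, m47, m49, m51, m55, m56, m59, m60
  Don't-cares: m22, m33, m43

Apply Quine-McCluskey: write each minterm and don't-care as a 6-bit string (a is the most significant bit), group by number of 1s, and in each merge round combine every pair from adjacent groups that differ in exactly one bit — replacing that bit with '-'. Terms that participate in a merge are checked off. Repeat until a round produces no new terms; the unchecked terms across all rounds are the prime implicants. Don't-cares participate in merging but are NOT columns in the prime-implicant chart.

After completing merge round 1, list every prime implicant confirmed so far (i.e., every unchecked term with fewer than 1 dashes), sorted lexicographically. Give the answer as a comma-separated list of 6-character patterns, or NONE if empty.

000011, 100010

size-2^0 implicants → 000011  000100(✓)  001010(✓)  001101(✓)  001111(✓)  010000(✓)  010100(✓)  010101(✓)  010110(✓)  010111(✓)  011000(✓)  011010(✓)  011011(✓)  011100(✓)  011110(✓)  011111(✓)  100001(✓)  100010  101000(✓)  101011(✓)  101110(✓)  101111(✓)  110001(✓)  110011(✓)  110111(✓)  111000(✓)  111011(✓)  111100(✓)
size-2^1 implicants → -01111  -10111  -11000(✓)  -11011  -11100(✓)  0-0100  0-1010  0-1111  0011-1  01-000(✓)  01-100(✓)  01-110(✓)  01-111(✓)  010-00(✓)  0101-0(✓)  0101-1(✓)  01010-(✓)  01011-(✓)  011-00(✓)  011-10(✓)  011-11(✓)  0110-0(✓)  01101-(✓)  0111-0(✓)  01111-(✓)  1-0001  1-1000  1-1011  101-11  10111-  11-011  110-11  1100-1  111-00(✓)
size-2^2 implicants → -11-00  01--00  01-1-0  01-11-  0101--  011--0  011-1-
Unchecked terms (primes): -01111, -10111, -11-00, -11011, 0-0100, 0-1010, 0-1111, 000011, 0011-1, 01--00, 01-1-0, 01-11-, 0101--, 011--0, 011-1-, 1-0001, 1-1000, 1-1011, 100010, 101-11, 10111-, 11-011, 110-11, 1100-1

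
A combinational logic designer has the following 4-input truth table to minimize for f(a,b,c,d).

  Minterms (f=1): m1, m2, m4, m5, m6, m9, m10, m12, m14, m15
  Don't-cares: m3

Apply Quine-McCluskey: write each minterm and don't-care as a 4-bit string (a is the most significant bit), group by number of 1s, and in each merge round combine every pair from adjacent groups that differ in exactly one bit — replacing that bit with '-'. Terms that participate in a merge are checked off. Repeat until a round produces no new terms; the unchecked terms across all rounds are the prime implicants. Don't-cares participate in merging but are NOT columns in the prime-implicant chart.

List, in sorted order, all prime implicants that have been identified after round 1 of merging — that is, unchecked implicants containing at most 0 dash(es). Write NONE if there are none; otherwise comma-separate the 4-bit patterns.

[col 0] 0001*, 0010*, 0011*, 0100*, 0101*, 0110*, 1001*, 1010*, 1100*, 1110*, 1111*
[col 1] -001, -010*, -100*, -110*, 0-01, 0-10*, 00-1, 001-, 01-0*, 010-, 1-10*, 11-0*, 111-
[col 2] --10, -1-0
Prime implicants: --10, -001, -1-0, 0-01, 00-1, 001-, 010-, 111-

NONE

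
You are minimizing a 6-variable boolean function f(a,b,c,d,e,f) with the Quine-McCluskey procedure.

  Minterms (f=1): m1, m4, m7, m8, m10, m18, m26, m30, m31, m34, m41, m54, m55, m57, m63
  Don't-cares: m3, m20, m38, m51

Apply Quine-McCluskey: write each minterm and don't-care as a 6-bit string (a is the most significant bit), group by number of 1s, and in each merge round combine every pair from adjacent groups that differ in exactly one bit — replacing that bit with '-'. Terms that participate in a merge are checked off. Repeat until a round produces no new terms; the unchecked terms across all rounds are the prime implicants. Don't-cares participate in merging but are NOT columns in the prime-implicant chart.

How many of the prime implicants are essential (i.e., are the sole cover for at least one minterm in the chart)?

size-2^0 implicants → 000001(✓)  000011(✓)  000100(✓)  000111(✓)  001000(✓)  001010(✓)  010010(✓)  010100(✓)  011010(✓)  011110(✓)  011111(✓)  100010(✓)  100110(✓)  101001(✓)  110011(✓)  110110(✓)  110111(✓)  111001(✓)  111111(✓)
size-2^1 implicants → -11111  0-0100  0-1010  000-11  0000-1  0010-0  01-010  011-10  01111-  1-0110  1-1001  100-10  11-111  110-11  11011-
Unchecked terms (primes): -11111, 0-0100, 0-1010, 000-11, 0000-1, 0010-0, 01-010, 011-10, 01111-, 1-0110, 1-1001, 100-10, 11-111, 110-11, 11011-
Minterm coverage:
  m1 ⊆ 0000-1 [E]
  m4 ⊆ 0-0100 [E]
  m7 ⊆ 000-11 [E]
  m8 ⊆ 0010-0 [E]
  m10 ⊆ 0-1010,0010-0
  m18 ⊆ 01-010 [E]
  m26 ⊆ 0-1010,01-010,011-10
  m30 ⊆ 011-10,01111-
  m31 ⊆ -11111,01111-
  m34 ⊆ 100-10 [E]
  m41 ⊆ 1-1001 [E]
  m54 ⊆ 1-0110,11011-
  m55 ⊆ 11-111,110-11,11011-
  m57 ⊆ 1-1001 [E]
  m63 ⊆ -11111,11-111
E = {0-0100, 000-11, 0000-1, 0010-0, 01-010, 1-1001, 100-10}

7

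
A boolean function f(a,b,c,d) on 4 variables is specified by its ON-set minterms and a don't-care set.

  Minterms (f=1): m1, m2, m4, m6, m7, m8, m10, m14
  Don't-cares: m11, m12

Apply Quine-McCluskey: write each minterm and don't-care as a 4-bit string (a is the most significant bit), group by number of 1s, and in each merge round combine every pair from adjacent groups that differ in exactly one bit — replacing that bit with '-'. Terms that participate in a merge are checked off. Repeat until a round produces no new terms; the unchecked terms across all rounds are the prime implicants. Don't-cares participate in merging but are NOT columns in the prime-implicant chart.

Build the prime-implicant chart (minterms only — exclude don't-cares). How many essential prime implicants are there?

Round 0: 0001 0010✓ 0100✓ 0110✓ 0111✓ 1000✓ 1010✓ 1011✓ 1100✓ 1110✓
Round 1: -010✓ -100✓ -110✓ 0-10✓ 01-0✓ 011- 1-00✓ 1-10✓ 10-0✓ 101- 11-0✓
Round 2: --10 -1-0 1--0
PIs = {--10, -1-0, 0001, 011-, 1--0, 101-}
Coverage chart:
  m1: 0001 ←essential
  m2: --10 ←essential
  m4: -1-0 ←essential
  m6: --10,-1-0,011-
  m7: 011- ←essential
  m8: 1--0 ←essential
  m10: --10,1--0,101-
  m14: --10,-1-0,1--0
Essential: --10, -1-0, 0001, 011-, 1--0

5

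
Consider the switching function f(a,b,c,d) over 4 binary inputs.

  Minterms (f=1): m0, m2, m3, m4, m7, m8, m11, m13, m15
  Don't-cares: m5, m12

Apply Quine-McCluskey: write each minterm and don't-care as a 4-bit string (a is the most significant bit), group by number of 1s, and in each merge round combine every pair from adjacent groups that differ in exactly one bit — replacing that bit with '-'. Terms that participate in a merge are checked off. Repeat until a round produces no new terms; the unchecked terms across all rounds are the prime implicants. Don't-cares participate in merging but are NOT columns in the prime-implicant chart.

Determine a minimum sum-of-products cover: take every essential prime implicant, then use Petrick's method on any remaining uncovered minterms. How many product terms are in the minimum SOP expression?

Round 0: 0000✓ 0010✓ 0011✓ 0100✓ 0101✓ 0111✓ 1000✓ 1011✓ 1100✓ 1101✓ 1111✓
Round 1: -000✓ -011✓ -100✓ -101✓ -111✓ 0-00✓ 0-11✓ 00-0 001- 01-1✓ 010-✓ 1-00✓ 1-11✓ 11-1✓ 110-✓
Round 2: --00 --11 -1-1 -10-
PIs = {--00, --11, -1-1, -10-, 00-0, 001-}
Coverage chart:
  m0: --00,00-0
  m2: 00-0,001-
  m3: --11,001-
  m4: --00,-10-
  m7: --11,-1-1
  m8: --00 ←essential
  m11: --11 ←essential
  m13: -1-1,-10-
  m15: --11,-1-1
Essential: --00, --11
Petrick residual → -1-1, 00-0
Min cover (4 terms): c'd' + cd + bd + a'b'd'

4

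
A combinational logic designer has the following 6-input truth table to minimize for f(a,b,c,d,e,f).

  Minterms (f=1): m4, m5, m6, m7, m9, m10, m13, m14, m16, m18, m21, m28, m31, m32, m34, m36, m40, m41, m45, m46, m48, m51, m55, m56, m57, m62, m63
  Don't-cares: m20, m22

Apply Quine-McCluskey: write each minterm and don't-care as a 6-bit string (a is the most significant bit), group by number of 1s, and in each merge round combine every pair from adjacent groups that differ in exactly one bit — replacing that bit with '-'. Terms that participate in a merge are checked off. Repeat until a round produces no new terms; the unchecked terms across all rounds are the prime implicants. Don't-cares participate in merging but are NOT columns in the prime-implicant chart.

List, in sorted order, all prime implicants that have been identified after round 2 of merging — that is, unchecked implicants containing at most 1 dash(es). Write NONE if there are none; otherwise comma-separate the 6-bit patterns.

Round 0: 000100✓ 000101✓ 000110✓ 000111✓ 001001✓ 001010✓ 001101✓ 001110✓ 010000✓ 010010✓ 010100✓ 010101✓ 010110✓ 011100✓ 011111✓ 100000✓ 100010✓ 100100✓ 101000✓ 101001✓ 101101✓ 101110✓ 110000✓ 110011✓ 110111✓ 111000✓ 111001✓ 111110✓ 111111✓
Round 1: -00100 -01001✓ -01101✓ -01110 -10000 -11111 0-0100✓ 0-0101✓ 0-0110✓ 00-101 00-110 0001-0✓ 0001-1✓ 00010-✓ 00011-✓ 001-01✓ 001-10 01-100 010-00✓ 010-10✓ 0100-0✓ 0101-0✓ 01010-✓ 1-0000✓ 1-1000✓ 1-1001✓ 1-1110 10-000✓ 100-00 1000-0 101-01✓ 10100-✓ 11-000✓ 11-111 110-11 11100-✓ 11111-
Round 2: -01-01 0-01-0 0-010- 0001-- 010--0 1--000 1-100-
PIs = {-00100, -01-01, -01110, -10000, -11111, 0-01-0, 0-010-, 00-101, 00-110, 0001--, 001-10, 01-100, 010--0, 1--000, 1-100-, 1-1110, 100-00, 1000-0, 11-111, 110-11, 11111-}

-00100, -01110, -10000, -11111, 00-101, 00-110, 001-10, 01-100, 1-1110, 100-00, 1000-0, 11-111, 110-11, 11111-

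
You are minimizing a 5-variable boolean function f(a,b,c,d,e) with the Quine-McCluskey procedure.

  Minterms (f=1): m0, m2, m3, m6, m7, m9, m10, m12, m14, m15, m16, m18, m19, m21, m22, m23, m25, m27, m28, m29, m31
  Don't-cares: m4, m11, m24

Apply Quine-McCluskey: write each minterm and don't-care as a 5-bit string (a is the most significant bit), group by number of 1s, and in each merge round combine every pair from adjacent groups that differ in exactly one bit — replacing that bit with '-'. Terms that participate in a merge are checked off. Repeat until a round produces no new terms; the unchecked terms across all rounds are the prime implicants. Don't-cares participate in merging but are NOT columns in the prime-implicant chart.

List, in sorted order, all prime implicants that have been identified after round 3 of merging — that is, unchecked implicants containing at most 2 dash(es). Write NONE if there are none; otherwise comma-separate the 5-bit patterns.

Round 0: 00000✓ 00010✓ 00011✓ 00100✓ 00110✓ 00111✓ 01001✓ 01010✓ 01011✓ 01100✓ 01110✓ 01111✓ 10000✓ 10010✓ 10011✓ 10101✓ 10110✓ 10111✓ 11000✓ 11001✓ 11011✓ 11100✓ 11101✓ 11111✓
Round 1: -0000✓ -0010✓ -0011✓ -0110✓ -0111✓ -1001✓ -1011✓ -1100 -1111✓ 0-010✓ 0-011✓ 0-100✓ 0-110✓ 0-111✓ 00-00✓ 00-10✓ 00-11✓ 000-0✓ 0001-✓ 001-0✓ 0011-✓ 01-10✓ 01-11✓ 010-1✓ 0101-✓ 011-0✓ 0111-✓ 1-000 1-011✓ 1-101✓ 1-111✓ 10-10✓ 10-11✓ 100-0✓ 1001-✓ 101-1✓ 1011-✓ 11-00✓ 11-01✓ 11-11✓ 110-1✓ 1100-✓ 111-1✓ 1110-✓
Round 2: --011✓ --111✓ -0-10✓ -0-11✓ -00-0 -001-✓ -011-✓ -1-11✓ -10-1 0--10✓ 0--11✓ 0-01-✓ 0-1-0 0-11-✓ 00--0 00-1-✓ 01-1-✓ 1--11✓ 1-1-1 10-1-✓ 11--1 11-0-
Round 3: ---11 -0-1- 0--1-
PIs = {---11, -0-1-, -00-0, -10-1, -1100, 0--1-, 0-1-0, 00--0, 1-000, 1-1-1, 11--1, 11-0-}

-00-0, -10-1, -1100, 0-1-0, 00--0, 1-000, 1-1-1, 11--1, 11-0-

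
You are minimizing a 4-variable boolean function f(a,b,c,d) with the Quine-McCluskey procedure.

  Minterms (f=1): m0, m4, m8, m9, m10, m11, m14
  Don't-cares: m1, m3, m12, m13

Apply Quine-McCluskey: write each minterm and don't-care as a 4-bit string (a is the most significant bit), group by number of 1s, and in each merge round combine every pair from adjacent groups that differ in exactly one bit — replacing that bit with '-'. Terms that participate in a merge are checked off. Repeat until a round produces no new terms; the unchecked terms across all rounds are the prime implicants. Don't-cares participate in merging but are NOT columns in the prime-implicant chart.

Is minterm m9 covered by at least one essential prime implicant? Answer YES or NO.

NO

[col 0] 0000*, 0001*, 0011*, 0100*, 1000*, 1001*, 1010*, 1011*, 1100*, 1101*, 1110*
[col 1] -000*, -001*, -011*, -100*, 0-00*, 00-1*, 000-*, 1-00*, 1-01*, 1-10*, 10-0*, 10-1*, 100-*, 101-*, 11-0*, 110-*
[col 2] --00, -0-1, -00-, 1--0, 1-0-, 10--
Prime implicants: --00, -0-1, -00-, 1--0, 1-0-, 10--
PI chart (minterm → PIs covering it):
  0 | --00,-00-
  4 | --00  (sole → essential)
  8 | --00,-00-,1--0,1-0-,10--
  9 | -0-1,-00-,1-0-,10--
  10 | 1--0,10--
  11 | -0-1,10--
  14 | 1--0  (sole → essential)
Essential prime implicants: --00, 1--0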